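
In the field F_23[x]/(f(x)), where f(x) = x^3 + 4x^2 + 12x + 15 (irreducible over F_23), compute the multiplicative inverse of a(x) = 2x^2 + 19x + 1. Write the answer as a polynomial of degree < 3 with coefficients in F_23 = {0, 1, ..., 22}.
a(x)^(-1) ≡ 20x^2 + 14x + 18 (mod f(x))

Since f is irreducible over F_23, F_23[x]/(f) is a field and a(x) ≠ 0 has an inverse. Apply the extended Euclidean algorithm to f(x) and a(x) in F_23[x]: f(x) = (12x + 3)·a(x) + (12x + 12);  a(x) = (4x + 11)·(12x + 12) + (7). The last nonzero remainder is the constant 7 = gcd(f, a) in F_23. Back-substituting through the division chain expresses 7 = s(x)·a(x) + t(x)·f(x) with s(x) ≡ 2x^2 + 6x + 11 (mod f), so (2x^2 + 6x + 11)·a(x) ≡ 7 (mod f). Multiplying by 7^(-1) ≡ 10 in F_23 gives a(x)^(-1) ≡ 10·(2x^2 + 6x + 11) ≡ 20x^2 + 14x + 18 (mod f). Check: (2x^2 + 19x + 1)·(20x^2 + 14x + 18) = 17x^4 + 17x^3 + 11x + 18 ≡ 1 (mod x^3 + 4x^2 + 12x + 15).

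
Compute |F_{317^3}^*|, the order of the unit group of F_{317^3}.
|F_{317^3}^*| = 31855012

F_{317^3} has 317^3 = 31855013 elements; its multiplicative group consists of all nonzero elements, so |F_{317^3}^*| = 31855013 - 1 = 31855012. (It is cyclic since any finite subgroup of the multiplicative group of a field is cyclic.)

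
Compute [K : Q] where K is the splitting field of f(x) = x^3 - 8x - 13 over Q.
[K : Q] = 6

By the rational root test, any rational root of the monic integer polynomial f(x) = x^3 - 8x - 13 must be an integer dividing the constant term -13, i.e. one of ±{1, 13}. Evaluating: f(1) = -20, f(-1) = -6, f(13) = 2080, f(-13) = -2106; none is 0, so f has no rational root and is therefore irreducible over Q (a cubic with no linear factor over a field is irreducible). For an irreducible cubic, the Galois group is A_3 or S_3 according as the discriminant disc(f) = -4a^3 - 27b^2 = -4·(-8)^3 - 27·(-13)^2 = -2515 is or is not a square in Q. Here disc(f) = -2515 is not a perfect square in Q, so the Galois group of f over Q is not contained in A_3 and must be all of S_3. The splitting field has degree |S_3| = 6 over Q, so [K : Q] = 6.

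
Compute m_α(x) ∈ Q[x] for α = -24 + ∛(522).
m_α(x) = x^3 + 72x^2 + 1728x + 13302

Set β = α + 24 = ∛(522), so β^3 = 522. Then (α + 24)^3 - 522 = 0, i.e. α is a root of g(x) = (x + 24)^3 - 522 = x^3 + 72x^2 + 1728x + 13302. Since g(x) = h(x + 24) where h(x) = x^3 - 522, and h is irreducible over Q (because 522 is not a perfect cube, so h has no rational root, and a monic cubic with no rational root is irreducible), g is also irreducible (irreducibility is preserved under the substitution x → x + 24). Hence m_α(x) = x^3 + 72x^2 + 1728x + 13302.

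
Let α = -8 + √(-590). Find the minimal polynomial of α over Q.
m_α(x) = x^2 + 16x + 654

From α + 8 = √(-590), squaring gives (α + 8)^2 = -590, i.e. α^2 + 16α + 64 = -590, so α^2 + 16α + 654 = 0. The discriminant of x^2 + 16x + 654 is (16)^2 - 4·(654) = 256 - 2616 = -2360, and 4·(-590) is not a perfect square in Q since -590 is squarefree and ≠ 1. Hence x^2 + 16x + 654 is irreducible over Q and is the minimal polynomial of α.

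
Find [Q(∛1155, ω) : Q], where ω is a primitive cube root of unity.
[Q(∛1155, ω) : Q] = 6

[Q(∛1155):Q] = 3 (min poly x^3 - 1155, irreducible since 1155 is not a perfect cube). [Q(ω):Q] = 2 (min poly x^2 + x + 1). Since Q(∛1155) ⊂ R and ω ∉ R, we have ω ∉ Q(∛1155), so x^2 + x + 1 remains irreducible over Q(∛1155) and [Q(∛1155, ω) : Q(∛1155)] = 2. By the tower law, [Q(∛1155, ω) : Q] = 3 · 2 = 6. (In fact Q(∛1155, ω) is the splitting field of x^3 - 1155 over Q.)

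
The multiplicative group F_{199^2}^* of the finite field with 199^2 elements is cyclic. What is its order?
|F_{199^2}^*| = 39600

F_{199^2} has 199^2 = 39601 elements; its multiplicative group consists of all nonzero elements, so |F_{199^2}^*| = 39601 - 1 = 39600. (It is cyclic since any finite subgroup of the multiplicative group of a field is cyclic.)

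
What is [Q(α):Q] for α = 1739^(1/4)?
[Q(α):Q] = 4

α is a root of x^4 - 1739. By Eisenstein's criterion at the prime p = 37 (which divides the constant term 1739 but p^2 = 1369 does not, since 1739 is squarefree), x^4 - 1739 is irreducible over Q. Hence [Q(α):Q] = 4.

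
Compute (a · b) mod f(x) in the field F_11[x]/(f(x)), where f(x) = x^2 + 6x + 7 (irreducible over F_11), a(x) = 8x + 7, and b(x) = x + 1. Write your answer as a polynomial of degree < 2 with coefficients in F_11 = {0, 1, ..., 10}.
a · b ≡ 6 (mod f(x))

Multiply in F_11[x]: a(x)·b(x) = (8x + 7)·(x + 1) = 8x^2 + 4x + 7. This has degree ≥ 2, so divide by f(x) over F_11: 8x^2 + 4x + 7 = (8)·(x^2 + 6x + 7) + (6). Hence a·b ≡ 6 (mod f). (F_11[x]/(f) is a field with 11^2 = 121 elements since f is irreducible of degree 2.)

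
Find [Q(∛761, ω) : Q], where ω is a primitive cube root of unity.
[Q(∛761, ω) : Q] = 6

[Q(∛761):Q] = 3 (min poly x^3 - 761, irreducible since 761 is not a perfect cube). [Q(ω):Q] = 2 (min poly x^2 + x + 1). Since Q(∛761) ⊂ R and ω ∉ R, we have ω ∉ Q(∛761), so x^2 + x + 1 remains irreducible over Q(∛761) and [Q(∛761, ω) : Q(∛761)] = 2. By the tower law, [Q(∛761, ω) : Q] = 3 · 2 = 6. (In fact Q(∛761, ω) is the splitting field of x^3 - 761 over Q.)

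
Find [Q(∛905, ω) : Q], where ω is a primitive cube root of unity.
[Q(∛905, ω) : Q] = 6

[Q(∛905):Q] = 3 (min poly x^3 - 905, irreducible since 905 is not a perfect cube). [Q(ω):Q] = 2 (min poly x^2 + x + 1). Since Q(∛905) ⊂ R and ω ∉ R, we have ω ∉ Q(∛905), so x^2 + x + 1 remains irreducible over Q(∛905) and [Q(∛905, ω) : Q(∛905)] = 2. By the tower law, [Q(∛905, ω) : Q] = 3 · 2 = 6. (In fact Q(∛905, ω) is the splitting field of x^3 - 905 over Q.)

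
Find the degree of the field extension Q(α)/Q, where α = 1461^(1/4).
[Q(α):Q] = 4

α is a root of x^4 - 1461. By Eisenstein's criterion at the prime p = 3 (which divides the constant term 1461 but p^2 = 9 does not, since 1461 is squarefree), x^4 - 1461 is irreducible over Q. Hence [Q(α):Q] = 4.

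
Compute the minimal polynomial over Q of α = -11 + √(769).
m_α(x) = x^2 + 22x - 648

From α + 11 = √(769), squaring gives (α + 11)^2 = 769, i.e. α^2 + 22α + 121 = 769, so α^2 + 22α - 648 = 0. The discriminant of x^2 + 22x - 648 is (22)^2 - 4·(-648) = 484 + 2592 = 3076, and 4·(769) is not a perfect square in Q since 769 is squarefree and ≠ 1. Hence x^2 + 22x - 648 is irreducible over Q and is the minimal polynomial of α.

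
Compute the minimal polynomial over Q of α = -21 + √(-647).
m_α(x) = x^2 + 42x + 1088

From α + 21 = √(-647), squaring gives (α + 21)^2 = -647, i.e. α^2 + 42α + 441 = -647, so α^2 + 42α + 1088 = 0. The discriminant of x^2 + 42x + 1088 is (42)^2 - 4·(1088) = 1764 - 4352 = -2588, and 4·(-647) is not a perfect square in Q since -647 is squarefree and ≠ 1. Hence x^2 + 42x + 1088 is irreducible over Q and is the minimal polynomial of α.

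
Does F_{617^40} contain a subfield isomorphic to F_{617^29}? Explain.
No: F_{617^29} is not a subfield of F_{617^40}

F_{p^m} embeds in F_{p^n} iff m | n. Here 29 ∤ 40 (since 40 = 1·29 + 11 with remainder 11 ≠ 0), so F_{617^29} is not a subfield of F_{617^40}. Equivalently: if it were, the tower law would give 29 = [F_{617^29}:F_617] dividing [F_{617^40}:F_617] = 40, contradiction.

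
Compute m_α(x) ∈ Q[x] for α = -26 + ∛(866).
m_α(x) = x^3 + 78x^2 + 2028x + 16710

Set β = α + 26 = ∛(866), so β^3 = 866. Then (α + 26)^3 - 866 = 0, i.e. α is a root of g(x) = (x + 26)^3 - 866 = x^3 + 78x^2 + 2028x + 16710. Since g(x) = h(x + 26) where h(x) = x^3 - 866, and h is irreducible over Q (because 866 is not a perfect cube, so h has no rational root, and a monic cubic with no rational root is irreducible), g is also irreducible (irreducibility is preserved under the substitution x → x + 26). Hence m_α(x) = x^3 + 78x^2 + 2028x + 16710.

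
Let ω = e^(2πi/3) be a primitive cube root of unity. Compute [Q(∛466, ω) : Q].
[Q(∛466, ω) : Q] = 6

[Q(∛466):Q] = 3 (min poly x^3 - 466, irreducible since 466 is not a perfect cube). [Q(ω):Q] = 2 (min poly x^2 + x + 1). Since Q(∛466) ⊂ R and ω ∉ R, we have ω ∉ Q(∛466), so x^2 + x + 1 remains irreducible over Q(∛466) and [Q(∛466, ω) : Q(∛466)] = 2. By the tower law, [Q(∛466, ω) : Q] = 3 · 2 = 6. (In fact Q(∛466, ω) is the splitting field of x^3 - 466 over Q.)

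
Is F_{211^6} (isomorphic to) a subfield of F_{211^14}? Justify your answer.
No: F_{211^6} is not a subfield of F_{211^14}

F_{p^m} embeds in F_{p^n} iff m | n. Here 6 ∤ 14 (since 14 = 2·6 + 2 with remainder 2 ≠ 0), so F_{211^6} is not a subfield of F_{211^14}. Equivalently: if it were, the tower law would give 6 = [F_{211^6}:F_211] dividing [F_{211^14}:F_211] = 14, contradiction.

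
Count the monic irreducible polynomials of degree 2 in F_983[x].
There are 482653 monic irreducible polynomials of degree 2 over F_983

Each element of F_{983^2} that lies in no proper subfield is a root of exactly one monic irreducible of degree 2 over F_983, and each such polynomial has 2 distinct roots in F_{983^2}. By Möbius inversion the count is N_983(2) = (1/2) Σ_{d|2} μ(2/d) · 983^d = (1/2)(μ(2)·983^1 + μ(1)·983^2) = 965306/2 = 482653.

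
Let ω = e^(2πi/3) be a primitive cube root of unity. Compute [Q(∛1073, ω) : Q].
[Q(∛1073, ω) : Q] = 6

[Q(∛1073):Q] = 3 (min poly x^3 - 1073, irreducible since 1073 is not a perfect cube). [Q(ω):Q] = 2 (min poly x^2 + x + 1). Since Q(∛1073) ⊂ R and ω ∉ R, we have ω ∉ Q(∛1073), so x^2 + x + 1 remains irreducible over Q(∛1073) and [Q(∛1073, ω) : Q(∛1073)] = 2. By the tower law, [Q(∛1073, ω) : Q] = 3 · 2 = 6. (In fact Q(∛1073, ω) is the splitting field of x^3 - 1073 over Q.)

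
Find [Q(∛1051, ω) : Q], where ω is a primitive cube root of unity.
[Q(∛1051, ω) : Q] = 6

[Q(∛1051):Q] = 3 (min poly x^3 - 1051, irreducible since 1051 is not a perfect cube). [Q(ω):Q] = 2 (min poly x^2 + x + 1). Since Q(∛1051) ⊂ R and ω ∉ R, we have ω ∉ Q(∛1051), so x^2 + x + 1 remains irreducible over Q(∛1051) and [Q(∛1051, ω) : Q(∛1051)] = 2. By the tower law, [Q(∛1051, ω) : Q] = 3 · 2 = 6. (In fact Q(∛1051, ω) is the splitting field of x^3 - 1051 over Q.)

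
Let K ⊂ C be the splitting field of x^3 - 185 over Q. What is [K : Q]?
[K : Q] = 6

The roots of x^3 - 185 are ∛185, ω∛185, ω^2∛185 where ω = e^(2πi/3) is a primitive cube root of unity, so K = Q(∛185, ω). Now [Q(∛185):Q] = 3 (since 185 is not a perfect cube, x^3 - 185 is irreducible) and [Q(ω):Q] = 2. Both 2 and 3 divide [K:Q], and [K:Q] ≤ 3·2 = 6, so [K:Q] = 6. (Equivalently: Q(∛185) ⊂ R but ω ∉ R, so [K : Q(∛185)] = 2.)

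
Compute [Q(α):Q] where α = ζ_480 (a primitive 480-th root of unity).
[Q(α):Q] = 128

The minimal polynomial of ζ_480 over Q is the 480-th cyclotomic polynomial Φ_480(x), which is irreducible over Q and has degree φ(480) = 128. Hence [Q(α):Q] = φ(480) = 128.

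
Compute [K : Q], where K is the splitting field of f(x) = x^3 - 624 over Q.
[K : Q] = 6

The roots of x^3 - 624 are ∛624, ω∛624, ω^2∛624 where ω = e^(2πi/3) is a primitive cube root of unity, so K = Q(∛624, ω). Now [Q(∛624):Q] = 3 (since 624 is not a perfect cube, x^3 - 624 is irreducible) and [Q(ω):Q] = 2. Both 2 and 3 divide [K:Q], and [K:Q] ≤ 3·2 = 6, so [K:Q] = 6. (Equivalently: Q(∛624) ⊂ R but ω ∉ R, so [K : Q(∛624)] = 2.)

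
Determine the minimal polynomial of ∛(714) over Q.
m_α(x) = x^3 - 714

α satisfies α^3 = 714, so x^3 - 714 annihilates α. By the rational root test, a rational root p/q (in lowest terms) of x^3 - 714 would satisfy p^3 = 714 q^3, forcing q = 1 and p^3 = 714; but 714 is not a perfect cube, contradiction. A monic cubic over Q with no rational root is irreducible (any nontrivial factorization would include a linear factor). Hence x^3 - 714 is the minimal polynomial of α, and in particular [Q(α):Q] = 3.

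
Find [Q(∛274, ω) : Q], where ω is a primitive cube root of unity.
[Q(∛274, ω) : Q] = 6

[Q(∛274):Q] = 3 (min poly x^3 - 274, irreducible since 274 is not a perfect cube). [Q(ω):Q] = 2 (min poly x^2 + x + 1). Since Q(∛274) ⊂ R and ω ∉ R, we have ω ∉ Q(∛274), so x^2 + x + 1 remains irreducible over Q(∛274) and [Q(∛274, ω) : Q(∛274)] = 2. By the tower law, [Q(∛274, ω) : Q] = 3 · 2 = 6. (In fact Q(∛274, ω) is the splitting field of x^3 - 274 over Q.)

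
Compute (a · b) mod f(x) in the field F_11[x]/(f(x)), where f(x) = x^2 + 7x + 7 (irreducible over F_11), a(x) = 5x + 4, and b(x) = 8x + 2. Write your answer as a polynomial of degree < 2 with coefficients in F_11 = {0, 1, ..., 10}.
a · b ≡ 4x + 3 (mod f(x))

Multiply in F_11[x]: a(x)·b(x) = (5x + 4)·(8x + 2) = 7x^2 + 9x + 8. This has degree ≥ 2, so divide by f(x) over F_11: 7x^2 + 9x + 8 = (7)·(x^2 + 7x + 7) + (4x + 3). Hence a·b ≡ 4x + 3 (mod f). (F_11[x]/(f) is a field with 11^2 = 121 elements since f is irreducible of degree 2.)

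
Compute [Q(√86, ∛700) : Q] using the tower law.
[Q(√86, ∛700) : Q] = 6

Let L = Q(√86, ∛700). Since Q(√86) ⊂ L and [Q(√86):Q] = 2, the tower law gives 2 | [L:Q]. Likewise Q(∛700) ⊂ L with [Q(∛700):Q] = 3 (because 700 is not a perfect cube), so 3 | [L:Q]. As gcd(2,3) = 1, [L:Q] is divisible by 6. Conversely L is generated over Q by √86 and ∛700, so [L:Q] ≤ 2·3 = 6. Therefore [Q(√86, ∛700) : Q] = 6.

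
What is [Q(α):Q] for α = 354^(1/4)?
[Q(α):Q] = 4

α is a root of x^4 - 354. By Eisenstein's criterion at the prime p = 2 (which divides the constant term 354 but p^2 = 4 does not, since 354 is squarefree), x^4 - 354 is irreducible over Q. Hence [Q(α):Q] = 4.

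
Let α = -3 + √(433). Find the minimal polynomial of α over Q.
m_α(x) = x^2 + 6x - 424

From α + 3 = √(433), squaring gives (α + 3)^2 = 433, i.e. α^2 + 6α + 9 = 433, so α^2 + 6α - 424 = 0. The discriminant of x^2 + 6x - 424 is (6)^2 - 4·(-424) = 36 + 1696 = 1732, and 4·(433) is not a perfect square in Q since 433 is squarefree and ≠ 1. Hence x^2 + 6x - 424 is irreducible over Q and is the minimal polynomial of α.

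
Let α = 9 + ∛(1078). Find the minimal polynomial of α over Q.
m_α(x) = x^3 - 27x^2 + 243x - 1807

Set β = α - 9 = ∛(1078), so β^3 = 1078. Then (α - 9)^3 - 1078 = 0, i.e. α is a root of g(x) = (x - 9)^3 - 1078 = x^3 - 27x^2 + 243x - 1807. Since g(x) = h(x - 9) where h(x) = x^3 - 1078, and h is irreducible over Q (because 1078 is not a perfect cube, so h has no rational root, and a monic cubic with no rational root is irreducible), g is also irreducible (irreducibility is preserved under the substitution x → x - 9). Hence m_α(x) = x^3 - 27x^2 + 243x - 1807.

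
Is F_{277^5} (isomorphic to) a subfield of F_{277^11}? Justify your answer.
No: F_{277^5} is not a subfield of F_{277^11}

F_{p^m} embeds in F_{p^n} iff m | n. Here 5 ∤ 11 (since 11 = 2·5 + 1 with remainder 1 ≠ 0), so F_{277^5} is not a subfield of F_{277^11}. Equivalently: if it were, the tower law would give 5 = [F_{277^5}:F_277] dividing [F_{277^11}:F_277] = 11, contradiction.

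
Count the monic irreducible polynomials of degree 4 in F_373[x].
There are 4839184878 monic irreducible polynomials of degree 4 over F_373

Each element of F_{373^4} that lies in no proper subfield is a root of exactly one monic irreducible of degree 4 over F_373, and each such polynomial has 4 distinct roots in F_{373^4}. By Möbius inversion the count is N_373(4) = (1/4) Σ_{d|4} μ(4/d) · 373^d = (1/4)(μ(4)·373^1 + μ(2)·373^2 + μ(1)·373^4) = 19356739512/4 = 4839184878.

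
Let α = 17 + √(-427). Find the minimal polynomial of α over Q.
m_α(x) = x^2 - 34x + 716

From α - 17 = √(-427), squaring gives (α - 17)^2 = -427, i.e. α^2 - 34α + 289 = -427, so α^2 - 34α + 716 = 0. The discriminant of x^2 - 34x + 716 is (-34)^2 - 4·(716) = 1156 - 2864 = -1708, and 4·(-427) is not a perfect square in Q since -427 is squarefree and ≠ 1. Hence x^2 - 34x + 716 is irreducible over Q and is the minimal polynomial of α.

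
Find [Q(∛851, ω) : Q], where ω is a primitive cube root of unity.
[Q(∛851, ω) : Q] = 6

[Q(∛851):Q] = 3 (min poly x^3 - 851, irreducible since 851 is not a perfect cube). [Q(ω):Q] = 2 (min poly x^2 + x + 1). Since Q(∛851) ⊂ R and ω ∉ R, we have ω ∉ Q(∛851), so x^2 + x + 1 remains irreducible over Q(∛851) and [Q(∛851, ω) : Q(∛851)] = 2. By the tower law, [Q(∛851, ω) : Q] = 3 · 2 = 6. (In fact Q(∛851, ω) is the splitting field of x^3 - 851 over Q.)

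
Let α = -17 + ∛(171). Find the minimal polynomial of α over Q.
m_α(x) = x^3 + 51x^2 + 867x + 4742

Set β = α + 17 = ∛(171), so β^3 = 171. Then (α + 17)^3 - 171 = 0, i.e. α is a root of g(x) = (x + 17)^3 - 171 = x^3 + 51x^2 + 867x + 4742. Since g(x) = h(x + 17) where h(x) = x^3 - 171, and h is irreducible over Q (because 171 is not a perfect cube, so h has no rational root, and a monic cubic with no rational root is irreducible), g is also irreducible (irreducibility is preserved under the substitution x → x + 17). Hence m_α(x) = x^3 + 51x^2 + 867x + 4742.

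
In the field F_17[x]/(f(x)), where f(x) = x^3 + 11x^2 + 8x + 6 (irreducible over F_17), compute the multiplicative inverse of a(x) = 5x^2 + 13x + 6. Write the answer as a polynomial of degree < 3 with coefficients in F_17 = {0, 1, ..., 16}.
a(x)^(-1) ≡ 5x^2 + 4x (mod f(x))

Since f is irreducible over F_17, F_17[x]/(f) is a field and a(x) ≠ 0 has an inverse. Apply the extended Euclidean algorithm to f(x) and a(x) in F_17[x]: f(x) = (7x + 1)·a(x) + (4x);  a(x) = (14x + 16)·(4x) + (6). The last nonzero remainder is the constant 6 = gcd(f, a) in F_17. Back-substituting through the division chain expresses 6 = s(x)·a(x) + t(x)·f(x) with s(x) ≡ 13x^2 + 7x (mod f), so (13x^2 + 7x)·a(x) ≡ 6 (mod f). Multiplying by 6^(-1) ≡ 3 in F_17 gives a(x)^(-1) ≡ 3·(13x^2 + 7x) ≡ 5x^2 + 4x (mod f). Check: (5x^2 + 13x + 6)·(5x^2 + 4x) = 8x^4 + 14x^2 + 7x ≡ 1 (mod x^3 + 11x^2 + 8x + 6).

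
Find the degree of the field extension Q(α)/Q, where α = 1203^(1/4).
[Q(α):Q] = 4

α is a root of x^4 - 1203. By Eisenstein's criterion at the prime p = 3 (which divides the constant term 1203 but p^2 = 9 does not, since 1203 is squarefree), x^4 - 1203 is irreducible over Q. Hence [Q(α):Q] = 4.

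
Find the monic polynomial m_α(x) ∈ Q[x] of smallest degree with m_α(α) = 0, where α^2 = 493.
m_α(x) = x^2 - 493

α satisfies α^2 - 493 = 0, so x^2 - 493 annihilates α. Since d = 493 is squarefree and ≠ 1, it is not a perfect square in Q, so x^2 - 493 has no rational root and is therefore irreducible over Q (a degree-2 polynomial over a field is irreducible iff it has no root). Hence m_α(x) = x^2 - 493.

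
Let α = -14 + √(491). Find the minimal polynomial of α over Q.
m_α(x) = x^2 + 28x - 295

From α + 14 = √(491), squaring gives (α + 14)^2 = 491, i.e. α^2 + 28α + 196 = 491, so α^2 + 28α - 295 = 0. The discriminant of x^2 + 28x - 295 is (28)^2 - 4·(-295) = 784 + 1180 = 1964, and 4·(491) is not a perfect square in Q since 491 is squarefree and ≠ 1. Hence x^2 + 28x - 295 is irreducible over Q and is the minimal polynomial of α.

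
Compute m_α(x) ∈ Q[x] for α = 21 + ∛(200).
m_α(x) = x^3 - 63x^2 + 1323x - 9461

Set β = α - 21 = ∛(200), so β^3 = 200. Then (α - 21)^3 - 200 = 0, i.e. α is a root of g(x) = (x - 21)^3 - 200 = x^3 - 63x^2 + 1323x - 9461. Since g(x) = h(x - 21) where h(x) = x^3 - 200, and h is irreducible over Q (because 200 is not a perfect cube, so h has no rational root, and a monic cubic with no rational root is irreducible), g is also irreducible (irreducibility is preserved under the substitution x → x - 21). Hence m_α(x) = x^3 - 63x^2 + 1323x - 9461.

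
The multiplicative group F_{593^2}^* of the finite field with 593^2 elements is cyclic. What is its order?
|F_{593^2}^*| = 351648

F_{593^2} has 593^2 = 351649 elements; its multiplicative group consists of all nonzero elements, so |F_{593^2}^*| = 351649 - 1 = 351648. (It is cyclic since any finite subgroup of the multiplicative group of a field is cyclic.)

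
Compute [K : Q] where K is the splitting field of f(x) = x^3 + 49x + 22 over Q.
[K : Q] = 6

By the rational root test, any rational root of the monic integer polynomial f(x) = x^3 + 49x + 22 must be an integer dividing the constant term 22, i.e. one of ±{1, 2, 11, 22}. Evaluating: f(1) = 72, f(-1) = -28, f(2) = 128, f(-2) = -84, f(11) = 1892, f(-11) = -1848, f(22) = 11748, f(-22) = -11704; none is 0, so f has no rational root and is therefore irreducible over Q (a cubic with no linear factor over a field is irreducible). For an irreducible cubic, the Galois group is A_3 or S_3 according as the discriminant disc(f) = -4a^3 - 27b^2 = -4·(49)^3 - 27·(22)^2 = -483664 is or is not a square in Q. Here disc(f) = -483664 is not a perfect square in Q, so the Galois group of f over Q is not contained in A_3 and must be all of S_3. The splitting field has degree |S_3| = 6 over Q, so [K : Q] = 6.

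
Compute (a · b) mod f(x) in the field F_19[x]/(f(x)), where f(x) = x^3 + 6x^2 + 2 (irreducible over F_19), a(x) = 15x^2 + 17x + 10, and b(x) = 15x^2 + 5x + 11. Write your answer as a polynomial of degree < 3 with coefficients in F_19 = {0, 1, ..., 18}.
a · b ≡ 3x^2 + 15x + 3 (mod f(x))

Multiply in F_19[x]: a(x)·b(x) = (15x^2 + 17x + 10)·(15x^2 + 5x + 11) = 16x^4 + 7x^3 + x^2 + 9x + 15. This has degree ≥ 3, so divide by f(x) over F_19: 16x^4 + 7x^3 + x^2 + 9x + 15 = (16x + 6)·(x^3 + 6x^2 + 2) + (3x^2 + 15x + 3). Hence a·b ≡ 3x^2 + 15x + 3 (mod f). (F_19[x]/(f) is a field with 19^3 = 6859 elements since f is irreducible of degree 3.)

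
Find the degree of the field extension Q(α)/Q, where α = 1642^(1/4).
[Q(α):Q] = 4

α is a root of x^4 - 1642. By Eisenstein's criterion at the prime p = 2 (which divides the constant term 1642 but p^2 = 4 does not, since 1642 is squarefree), x^4 - 1642 is irreducible over Q. Hence [Q(α):Q] = 4.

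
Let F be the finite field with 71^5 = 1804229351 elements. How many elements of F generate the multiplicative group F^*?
There are φ(1804229350) = 559440000 primitive elements

F_q^* is cyclic of order q - 1 = 1804229350. A cyclic group of order m has exactly φ(m) generators. Here m = 1804229350 = 2 · 5^2 · 7 · 11 · 211 · 2221, so the number of primitive elements is φ(1804229350) = 559440000.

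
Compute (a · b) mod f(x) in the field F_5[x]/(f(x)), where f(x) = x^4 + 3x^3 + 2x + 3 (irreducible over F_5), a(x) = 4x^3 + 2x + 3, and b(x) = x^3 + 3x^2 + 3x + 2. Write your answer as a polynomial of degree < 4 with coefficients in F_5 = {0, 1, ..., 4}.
a · b ≡ 2x^3 + 3x^2 + 4 (mod f(x))

Multiply in F_5[x]: a(x)·b(x) = (4x^3 + 2x + 3)·(x^3 + 3x^2 + 3x + 2) = 4x^6 + 2x^5 + 4x^4 + 2x^3 + 3x + 1. This has degree ≥ 4, so divide by f(x) over F_5: 4x^6 + 2x^5 + 4x^4 + 2x^3 + 3x + 1 = (4x^2 + 4)·(x^4 + 3x^3 + 2x + 3) + (2x^3 + 3x^2 + 4). Hence a·b ≡ 2x^3 + 3x^2 + 4 (mod f). (F_5[x]/(f) is a field with 5^4 = 625 elements since f is irreducible of degree 4.)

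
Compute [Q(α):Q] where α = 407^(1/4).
[Q(α):Q] = 4

α is a root of x^4 - 407. By Eisenstein's criterion at the prime p = 11 (which divides the constant term 407 but p^2 = 121 does not, since 407 is squarefree), x^4 - 407 is irreducible over Q. Hence [Q(α):Q] = 4.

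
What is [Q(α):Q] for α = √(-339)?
[Q(α):Q] = 2

[Q(α):Q] equals the degree of the minimal polynomial of α. Here α^2 = -339 and x^2 + 339 is irreducible (d = -339 is squarefree, ≠ 1, hence not a square), so deg(m_α) = 2. Thus [Q(α):Q] = 2.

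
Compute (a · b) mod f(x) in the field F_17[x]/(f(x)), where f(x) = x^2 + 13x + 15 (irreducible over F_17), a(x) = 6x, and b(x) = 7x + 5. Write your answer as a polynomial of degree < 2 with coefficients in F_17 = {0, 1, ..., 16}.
a · b ≡ 11x + 16 (mod f(x))

Multiply in F_17[x]: a(x)·b(x) = (6x)·(7x + 5) = 8x^2 + 13x. This has degree ≥ 2, so divide by f(x) over F_17: 8x^2 + 13x = (8)·(x^2 + 13x + 15) + (11x + 16). Hence a·b ≡ 11x + 16 (mod f). (F_17[x]/(f) is a field with 17^2 = 289 elements since f is irreducible of degree 2.)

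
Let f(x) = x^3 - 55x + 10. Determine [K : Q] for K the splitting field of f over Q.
[K : Q] = 6

By the rational root test, any rational root of the monic integer polynomial f(x) = x^3 - 55x + 10 must be an integer dividing the constant term 10, i.e. one of ±{1, 2, 5, 10}. Evaluating: f(1) = -44, f(-1) = 64, f(2) = -92, f(-2) = 112, f(5) = -140, f(-5) = 160, f(10) = 460, f(-10) = -440; none is 0, so f has no rational root and is therefore irreducible over Q (a cubic with no linear factor over a field is irreducible). For an irreducible cubic, the Galois group is A_3 or S_3 according as the discriminant disc(f) = -4a^3 - 27b^2 = -4·(-55)^3 - 27·(10)^2 = 662800 is or is not a square in Q. Here disc(f) = 662800 is not a perfect square in Q, so the Galois group of f over Q is not contained in A_3 and must be all of S_3. The splitting field has degree |S_3| = 6 over Q, so [K : Q] = 6.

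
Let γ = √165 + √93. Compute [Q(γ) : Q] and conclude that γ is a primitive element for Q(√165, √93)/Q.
[Q(γ) : Q] = 4 (equivalently, Q(γ) = Q(√165, √93))

Obviously Q(γ) ⊆ Q(√165, √93), and [Q(√165, √93):Q] = 4 (since 165, 93 are distinct squarefree integers > 1 with 15345 not a perfect square). To show equality we compute the minimal polynomial of γ. From γ = √165 + √93: γ^2 = 165 + 2√(15345) + 93 = 258 + 2√(15345), so γ^2 - 258 = 2√(15345); squaring, (γ^2 - 258)^2 = 4·15345, i.e. γ^4 - 516γ^2 + 66564 - 61380 = 0, i.e. γ^4 - 516γ^2 + 5184 = 0. So γ is a root of x^4 - 516x^2 + 5184. This polynomial is irreducible over Q: it has no rational root (each ±√165 ± √93 is irrational), and any factorization into two quadratics over Q would force √(15345) ∈ Q (pairing opposite roots) or √165, √93 ∈ Q (other pairings), all impossible. Hence [Q(γ):Q] = 4 = [Q(√165, √93):Q], so Q(γ) = Q(√165, √93).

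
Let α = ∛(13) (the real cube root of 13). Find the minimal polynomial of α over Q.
m_α(x) = x^3 - 13

α satisfies α^3 = 13, so x^3 - 13 annihilates α. By the rational root test, a rational root p/q (in lowest terms) of x^3 - 13 would satisfy p^3 = 13 q^3, forcing q = 1 and p^3 = 13; but 13 is not a perfect cube, contradiction. A monic cubic over Q with no rational root is irreducible (any nontrivial factorization would include a linear factor). Hence x^3 - 13 is the minimal polynomial of α, and in particular [Q(α):Q] = 3.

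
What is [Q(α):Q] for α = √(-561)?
[Q(α):Q] = 2

[Q(α):Q] equals the degree of the minimal polynomial of α. Here α^2 = -561 and x^2 + 561 is irreducible (d = -561 is squarefree, ≠ 1, hence not a square), so deg(m_α) = 2. Thus [Q(α):Q] = 2.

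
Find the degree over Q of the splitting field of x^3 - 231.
[K : Q] = 6

The roots of x^3 - 231 are ∛231, ω∛231, ω^2∛231 where ω = e^(2πi/3) is a primitive cube root of unity, so K = Q(∛231, ω). Now [Q(∛231):Q] = 3 (since 231 is not a perfect cube, x^3 - 231 is irreducible) and [Q(ω):Q] = 2. Both 2 and 3 divide [K:Q], and [K:Q] ≤ 3·2 = 6, so [K:Q] = 6. (Equivalently: Q(∛231) ⊂ R but ω ∉ R, so [K : Q(∛231)] = 2.)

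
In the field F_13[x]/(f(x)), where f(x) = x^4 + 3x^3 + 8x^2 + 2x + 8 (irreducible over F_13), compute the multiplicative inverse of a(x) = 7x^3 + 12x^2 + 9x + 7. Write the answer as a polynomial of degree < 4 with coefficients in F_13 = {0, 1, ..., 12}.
a(x)^(-1) ≡ 4x^3 + 6x^2 + 10x + 5 (mod f(x))

Since f is irreducible over F_13, F_13[x]/(f) is a field and a(x) ≠ 0 has an inverse. Apply the extended Euclidean algorithm to f(x) and a(x) in F_13[x]: f(x) = (2x + 10)·a(x) + (2x + 3);  a(x) = (10x^2 + 4x + 5)·(2x + 3) + (5). The last nonzero remainder is the constant 5 = gcd(f, a) in F_13. Back-substituting through the division chain expresses 5 = s(x)·a(x) + t(x)·f(x) with s(x) ≡ 7x^3 + 4x^2 + 11x + 12 (mod f), so (7x^3 + 4x^2 + 11x + 12)·a(x) ≡ 5 (mod f). Multiplying by 5^(-1) ≡ 8 in F_13 gives a(x)^(-1) ≡ 8·(7x^3 + 4x^2 + 11x + 12) ≡ 4x^3 + 6x^2 + 10x + 5 (mod f). Check: (7x^3 + 12x^2 + 9x + 7)·(4x^3 + 6x^2 + 10x + 5) = 2x^6 + 12x^5 + 9x^4 + 3x^3 + 10x^2 + 11x + 9 ≡ 1 (mod x^4 + 3x^3 + 8x^2 + 2x + 8).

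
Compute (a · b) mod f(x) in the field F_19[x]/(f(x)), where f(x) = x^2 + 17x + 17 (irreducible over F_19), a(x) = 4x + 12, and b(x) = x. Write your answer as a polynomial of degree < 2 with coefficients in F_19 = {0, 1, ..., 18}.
a · b ≡ x + 8 (mod f(x))

Multiply in F_19[x]: a(x)·b(x) = (4x + 12)·(x) = 4x^2 + 12x. This has degree ≥ 2, so divide by f(x) over F_19: 4x^2 + 12x = (4)·(x^2 + 17x + 17) + (x + 8). Hence a·b ≡ x + 8 (mod f). (F_19[x]/(f) is a field with 19^2 = 361 elements since f is irreducible of degree 2.)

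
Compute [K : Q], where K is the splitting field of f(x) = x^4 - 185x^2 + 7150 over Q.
[K : Q] = 4

Solving the quadratic in x^2: x^2 = (185 ± √(185^2 - 4·7150))/2 = (185 ± √5625)/2 = (185 ± 75)/2, giving x^2 = 55 or x^2 = 130. So f(x) = (x^2 - 55)(x^2 - 130) and the roots of f are ±√55, ±√130. Hence the splitting field is K = Q(√55, √130). Since 55 and 130 are distinct squarefree integers > 1, their product 7150 is not a perfect square, so √130 ∉ Q(√55). By the tower law [K:Q] = [Q(√55,√130):Q(√55)] · [Q(√55):Q] = 2 · 2 = 4.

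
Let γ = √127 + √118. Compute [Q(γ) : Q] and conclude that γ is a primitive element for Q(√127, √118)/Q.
[Q(γ) : Q] = 4 (equivalently, Q(γ) = Q(√127, √118))

Obviously Q(γ) ⊆ Q(√127, √118), and [Q(√127, √118):Q] = 4 (since 127, 118 are distinct squarefree integers > 1 with 14986 not a perfect square). To show equality we compute the minimal polynomial of γ. From γ = √127 + √118: γ^2 = 127 + 2√(14986) + 118 = 245 + 2√(14986), so γ^2 - 245 = 2√(14986); squaring, (γ^2 - 245)^2 = 4·14986, i.e. γ^4 - 490γ^2 + 60025 - 59944 = 0, i.e. γ^4 - 490γ^2 + 81 = 0. So γ is a root of x^4 - 490x^2 + 81. This polynomial is irreducible over Q: it has no rational root (each ±√127 ± √118 is irrational), and any factorization into two quadratics over Q would force √(14986) ∈ Q (pairing opposite roots) or √127, √118 ∈ Q (other pairings), all impossible. Hence [Q(γ):Q] = 4 = [Q(√127, √118):Q], so Q(γ) = Q(√127, √118).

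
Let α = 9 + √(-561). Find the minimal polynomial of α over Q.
m_α(x) = x^2 - 18x + 642

From α - 9 = √(-561), squaring gives (α - 9)^2 = -561, i.e. α^2 - 18α + 81 = -561, so α^2 - 18α + 642 = 0. The discriminant of x^2 - 18x + 642 is (-18)^2 - 4·(642) = 324 - 2568 = -2244, and 4·(-561) is not a perfect square in Q since -561 is squarefree and ≠ 1. Hence x^2 - 18x + 642 is irreducible over Q and is the minimal polynomial of α.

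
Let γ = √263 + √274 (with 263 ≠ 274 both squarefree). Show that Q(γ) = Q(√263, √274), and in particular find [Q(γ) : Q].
[Q(γ) : Q] = 4 (equivalently, Q(γ) = Q(√263, √274))

Obviously Q(γ) ⊆ Q(√263, √274), and [Q(√263, √274):Q] = 4 (since 263, 274 are distinct squarefree integers > 1 with 72062 not a perfect square). To show equality we compute the minimal polynomial of γ. From γ = √263 + √274: γ^2 = 263 + 2√(72062) + 274 = 537 + 2√(72062), so γ^2 - 537 = 2√(72062); squaring, (γ^2 - 537)^2 = 4·72062, i.e. γ^4 - 1074γ^2 + 288369 - 288248 = 0, i.e. γ^4 - 1074γ^2 + 121 = 0. So γ is a root of x^4 - 1074x^2 + 121. This polynomial is irreducible over Q: it has no rational root (each ±√263 ± √274 is irrational), and any factorization into two quadratics over Q would force √(72062) ∈ Q (pairing opposite roots) or √263, √274 ∈ Q (other pairings), all impossible. Hence [Q(γ):Q] = 4 = [Q(√263, √274):Q], so Q(γ) = Q(√263, √274).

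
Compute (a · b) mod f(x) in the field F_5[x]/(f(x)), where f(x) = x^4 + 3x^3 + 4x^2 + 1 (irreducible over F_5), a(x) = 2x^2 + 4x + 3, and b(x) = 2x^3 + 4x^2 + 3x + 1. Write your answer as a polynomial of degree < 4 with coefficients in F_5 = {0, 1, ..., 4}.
a · b ≡ 4x + 4 (mod f(x))

Multiply in F_5[x]: a(x)·b(x) = (2x^2 + 4x + 3)·(2x^3 + 4x^2 + 3x + 1) = 4x^5 + x^4 + 3x^3 + x^2 + 3x + 3. This has degree ≥ 4, so divide by f(x) over F_5: 4x^5 + x^4 + 3x^3 + x^2 + 3x + 3 = (4x + 4)·(x^4 + 3x^3 + 4x^2 + 1) + (4x + 4). Hence a·b ≡ 4x + 4 (mod f). (F_5[x]/(f) is a field with 5^4 = 625 elements since f is irreducible of degree 4.)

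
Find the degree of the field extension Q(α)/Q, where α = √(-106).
[Q(α):Q] = 2

[Q(α):Q] equals the degree of the minimal polynomial of α. Here α^2 = -106 and x^2 + 106 is irreducible (d = -106 is squarefree, ≠ 1, hence not a square), so deg(m_α) = 2. Thus [Q(α):Q] = 2.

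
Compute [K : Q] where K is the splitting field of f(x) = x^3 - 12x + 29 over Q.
[K : Q] = 6

By the rational root test, any rational root of the monic integer polynomial f(x) = x^3 - 12x + 29 must be an integer dividing the constant term 29, i.e. one of ±{1, 29}. Evaluating: f(1) = 18, f(-1) = 40, f(29) = 24070, f(-29) = -24012; none is 0, so f has no rational root and is therefore irreducible over Q (a cubic with no linear factor over a field is irreducible). For an irreducible cubic, the Galois group is A_3 or S_3 according as the discriminant disc(f) = -4a^3 - 27b^2 = -4·(-12)^3 - 27·(29)^2 = -15795 is or is not a square in Q. Here disc(f) = -15795 is not a perfect square in Q, so the Galois group of f over Q is not contained in A_3 and must be all of S_3. The splitting field has degree |S_3| = 6 over Q, so [K : Q] = 6.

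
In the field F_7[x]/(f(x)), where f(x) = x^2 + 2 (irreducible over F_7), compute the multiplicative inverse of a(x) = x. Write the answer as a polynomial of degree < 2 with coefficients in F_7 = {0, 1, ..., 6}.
a(x)^(-1) ≡ 3x (mod f(x))

Since f is irreducible over F_7, F_7[x]/(f) is a field and a(x) ≠ 0 has an inverse. Apply the extended Euclidean algorithm to f(x) and a(x) in F_7[x]: f(x) = (x)·a(x) + (2). The last nonzero remainder is the constant 2 = gcd(f, a) in F_7. Back-substituting through the division chain expresses 2 = s(x)·a(x) + t(x)·f(x) with s(x) ≡ 6x (mod f), so (6x)·a(x) ≡ 2 (mod f). Multiplying by 2^(-1) ≡ 4 in F_7 gives a(x)^(-1) ≡ 4·(6x) ≡ 3x (mod f). Check: (x)·(3x) = 3x^2 ≡ 1 (mod x^2 + 2).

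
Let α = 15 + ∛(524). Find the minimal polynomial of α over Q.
m_α(x) = x^3 - 45x^2 + 675x - 3899

Set β = α - 15 = ∛(524), so β^3 = 524. Then (α - 15)^3 - 524 = 0, i.e. α is a root of g(x) = (x - 15)^3 - 524 = x^3 - 45x^2 + 675x - 3899. Since g(x) = h(x - 15) where h(x) = x^3 - 524, and h is irreducible over Q (because 524 is not a perfect cube, so h has no rational root, and a monic cubic with no rational root is irreducible), g is also irreducible (irreducibility is preserved under the substitution x → x - 15). Hence m_α(x) = x^3 - 45x^2 + 675x - 3899.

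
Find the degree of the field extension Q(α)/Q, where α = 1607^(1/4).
[Q(α):Q] = 4

α is a root of x^4 - 1607. By Eisenstein's criterion at the prime p = 1607 (which divides the constant term 1607 but p^2 = 2582449 does not, since 1607 is squarefree), x^4 - 1607 is irreducible over Q. Hence [Q(α):Q] = 4.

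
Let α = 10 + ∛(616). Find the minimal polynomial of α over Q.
m_α(x) = x^3 - 30x^2 + 300x - 1616

Set β = α - 10 = ∛(616), so β^3 = 616. Then (α - 10)^3 - 616 = 0, i.e. α is a root of g(x) = (x - 10)^3 - 616 = x^3 - 30x^2 + 300x - 1616. Since g(x) = h(x - 10) where h(x) = x^3 - 616, and h is irreducible over Q (because 616 is not a perfect cube, so h has no rational root, and a monic cubic with no rational root is irreducible), g is also irreducible (irreducibility is preserved under the substitution x → x - 10). Hence m_α(x) = x^3 - 30x^2 + 300x - 1616.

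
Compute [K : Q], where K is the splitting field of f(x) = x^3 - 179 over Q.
[K : Q] = 6

The roots of x^3 - 179 are ∛179, ω∛179, ω^2∛179 where ω = e^(2πi/3) is a primitive cube root of unity, so K = Q(∛179, ω). Now [Q(∛179):Q] = 3 (since 179 is not a perfect cube, x^3 - 179 is irreducible) and [Q(ω):Q] = 2. Both 2 and 3 divide [K:Q], and [K:Q] ≤ 3·2 = 6, so [K:Q] = 6. (Equivalently: Q(∛179) ⊂ R but ω ∉ R, so [K : Q(∛179)] = 2.)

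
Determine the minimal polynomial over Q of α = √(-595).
m_α(x) = x^2 + 595

α satisfies α^2 + 595 = 0, so x^2 + 595 annihilates α. Since d = -595 is squarefree and ≠ 1, it is not a perfect square in Q, so x^2 + 595 has no rational root and is therefore irreducible over Q (a degree-2 polynomial over a field is irreducible iff it has no root). Hence m_α(x) = x^2 + 595.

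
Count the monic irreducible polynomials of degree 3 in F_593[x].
There are 69509088 monic irreducible polynomials of degree 3 over F_593

Each element of F_{593^3} that lies in no proper subfield is a root of exactly one monic irreducible of degree 3 over F_593, and each such polynomial has 3 distinct roots in F_{593^3}. By Möbius inversion the count is N_593(3) = (1/3) Σ_{d|3} μ(3/d) · 593^d = (1/3)(μ(3)·593^1 + μ(1)·593^3) = 208527264/3 = 69509088.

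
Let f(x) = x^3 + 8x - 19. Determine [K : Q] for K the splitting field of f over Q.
[K : Q] = 6

By the rational root test, any rational root of the monic integer polynomial f(x) = x^3 + 8x - 19 must be an integer dividing the constant term -19, i.e. one of ±{1, 19}. Evaluating: f(1) = -10, f(-1) = -28, f(19) = 6992, f(-19) = -7030; none is 0, so f has no rational root and is therefore irreducible over Q (a cubic with no linear factor over a field is irreducible). For an irreducible cubic, the Galois group is A_3 or S_3 according as the discriminant disc(f) = -4a^3 - 27b^2 = -4·(8)^3 - 27·(-19)^2 = -11795 is or is not a square in Q. Here disc(f) = -11795 is not a perfect square in Q, so the Galois group of f over Q is not contained in A_3 and must be all of S_3. The splitting field has degree |S_3| = 6 over Q, so [K : Q] = 6.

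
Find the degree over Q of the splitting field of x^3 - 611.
[K : Q] = 6

The roots of x^3 - 611 are ∛611, ω∛611, ω^2∛611 where ω = e^(2πi/3) is a primitive cube root of unity, so K = Q(∛611, ω). Now [Q(∛611):Q] = 3 (since 611 is not a perfect cube, x^3 - 611 is irreducible) and [Q(ω):Q] = 2. Both 2 and 3 divide [K:Q], and [K:Q] ≤ 3·2 = 6, so [K:Q] = 6. (Equivalently: Q(∛611) ⊂ R but ω ∉ R, so [K : Q(∛611)] = 2.)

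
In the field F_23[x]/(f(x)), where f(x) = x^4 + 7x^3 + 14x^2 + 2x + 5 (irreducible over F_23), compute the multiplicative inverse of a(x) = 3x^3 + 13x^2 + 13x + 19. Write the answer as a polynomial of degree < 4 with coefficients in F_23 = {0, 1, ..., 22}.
a(x)^(-1) ≡ 20x^3 + 19x^2 + 7x + 6 (mod f(x))

Since f is irreducible over F_23, F_23[x]/(f) is a field and a(x) ≠ 0 has an inverse. Apply the extended Euclidean algorithm to f(x) and a(x) in F_23[x]: f(x) = (8x + 6)·a(x) + (16x^2 + 2x + 6);  a(x) = (16x + 6)·(16x^2 + 2x + 6) + (20x + 6);  (16x^2 + 2x + 6) = (10x + 4)·(20x + 6) + (5). The last nonzero remainder is the constant 5 = gcd(f, a) in F_23. Back-substituting through the division chain expresses 5 = s(x)·a(x) + t(x)·f(x) with s(x) ≡ 8x^3 + 3x^2 + 12x + 7 (mod f), so (8x^3 + 3x^2 + 12x + 7)·a(x) ≡ 5 (mod f). Multiplying by 5^(-1) ≡ 14 in F_23 gives a(x)^(-1) ≡ 14·(8x^3 + 3x^2 + 12x + 7) ≡ 20x^3 + 19x^2 + 7x + 6 (mod f). Check: (3x^3 + 13x^2 + 13x + 19)·(20x^3 + 19x^2 + 7x + 6) = 14x^6 + 18x^5 + 22x^4 + x^2 + 4x + 22 ≡ 1 (mod x^4 + 7x^3 + 14x^2 + 2x + 5).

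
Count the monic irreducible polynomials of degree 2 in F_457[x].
There are 104196 monic irreducible polynomials of degree 2 over F_457

Each element of F_{457^2} that lies in no proper subfield is a root of exactly one monic irreducible of degree 2 over F_457, and each such polynomial has 2 distinct roots in F_{457^2}. By Möbius inversion the count is N_457(2) = (1/2) Σ_{d|2} μ(2/d) · 457^d = (1/2)(μ(2)·457^1 + μ(1)·457^2) = 208392/2 = 104196.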